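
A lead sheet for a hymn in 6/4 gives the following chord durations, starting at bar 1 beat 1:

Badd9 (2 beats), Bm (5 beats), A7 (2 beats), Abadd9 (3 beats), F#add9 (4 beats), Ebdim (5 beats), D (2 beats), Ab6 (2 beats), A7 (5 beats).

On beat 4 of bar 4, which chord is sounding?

D

Beat 4 of bar 4 is beat (4−1)×6 + 4 = 22 overall.
Running totals: Badd9 ends at 2, Bm ends at 7, A7 ends at 9, Abadd9 ends at 12, F#add9 ends at 16, Ebdim ends at 21, D ends at 23.
Beat 22 falls within D.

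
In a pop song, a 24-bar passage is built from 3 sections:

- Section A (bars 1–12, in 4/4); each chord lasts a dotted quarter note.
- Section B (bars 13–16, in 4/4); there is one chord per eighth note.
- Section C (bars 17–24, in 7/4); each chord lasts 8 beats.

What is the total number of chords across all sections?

A: 12 bars × 4 beats = 48 beats; 1.5 beats/chord → 32 chords.
B: 4 bars × 4 beats = 16 beats; 0.5 beats/chord → 32 chords.
C: 8 bars × 7 beats = 56 beats; 8 beats/chord → 7 chords.
Total: 32 + 32 + 7 = 71.

71 chords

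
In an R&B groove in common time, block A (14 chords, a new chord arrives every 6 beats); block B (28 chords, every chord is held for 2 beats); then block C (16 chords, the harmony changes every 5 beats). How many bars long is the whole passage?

55 bars

A: 14 × 6 = 84 beats = 21 bars.
B: 28 × 2 = 56 beats = 14 bars.
C: 16 × 5 = 80 beats = 20 bars.
Total: 21 + 14 + 20 = 55 bars.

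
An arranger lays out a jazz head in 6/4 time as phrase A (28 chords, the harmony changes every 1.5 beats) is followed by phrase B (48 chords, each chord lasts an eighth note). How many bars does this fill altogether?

A: 28 × 1.5 = 42 beats = 7 bars.
B: 48 × 0.5 = 24 beats = 4 bars.
Total: 7 + 4 = 11 bars.

11 bars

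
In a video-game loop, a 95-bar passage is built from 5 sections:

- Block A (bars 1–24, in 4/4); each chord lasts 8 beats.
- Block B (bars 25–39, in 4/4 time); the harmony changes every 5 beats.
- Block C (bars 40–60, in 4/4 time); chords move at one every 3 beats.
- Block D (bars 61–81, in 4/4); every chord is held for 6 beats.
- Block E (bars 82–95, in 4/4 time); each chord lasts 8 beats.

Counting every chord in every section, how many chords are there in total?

73 chords

A: 24 bars × 4 beats = 96 beats; 8 beats/chord → 12 chords.
B: 15 bars × 4 beats = 60 beats; 5 beats/chord → 12 chords.
C: 21 bars × 4 beats = 84 beats; 3 beats/chord → 28 chords.
D: 21 bars × 4 beats = 84 beats; 6 beats/chord → 14 chords.
E: 14 bars × 4 beats = 56 beats; 8 beats/chord → 7 chords.
Total: 12 + 12 + 28 + 14 + 7 = 73.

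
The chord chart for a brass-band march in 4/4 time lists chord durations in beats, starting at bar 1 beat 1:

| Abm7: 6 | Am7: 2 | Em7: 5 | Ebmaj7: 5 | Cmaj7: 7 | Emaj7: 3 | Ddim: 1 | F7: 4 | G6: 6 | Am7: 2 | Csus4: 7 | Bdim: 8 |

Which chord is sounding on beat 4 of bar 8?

F7

Beat 4 of bar 8 is beat (8−1)×4 + 4 = 32 overall.
Running totals: Abm7 ends at 6, Am7 ends at 8, Em7 ends at 13, Ebmaj7 ends at 18, Cmaj7 ends at 25, Emaj7 ends at 28, Ddim ends at 29, F7 ends at 33.
Beat 32 falls within F7.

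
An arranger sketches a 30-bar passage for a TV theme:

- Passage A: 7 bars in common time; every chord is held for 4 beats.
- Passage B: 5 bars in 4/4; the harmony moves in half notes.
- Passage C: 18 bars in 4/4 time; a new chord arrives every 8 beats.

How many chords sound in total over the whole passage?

A: 7·4 = 28 beats, 28/4 = 7 chords.
B: 5·4 = 20 beats, 20/2 = 10 chords.
C: 18·4 = 72 beats, 72/8 = 9 chords.
Total: 7 + 10 + 9 = 26.

26 chords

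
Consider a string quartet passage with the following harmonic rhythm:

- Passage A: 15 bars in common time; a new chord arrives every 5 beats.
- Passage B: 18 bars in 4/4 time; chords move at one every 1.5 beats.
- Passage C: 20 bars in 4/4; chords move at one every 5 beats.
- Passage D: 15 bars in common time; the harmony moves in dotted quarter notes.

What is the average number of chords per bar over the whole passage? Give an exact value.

A: 15 × 4 = 60 beats ÷ 5 = 12 chords.
B: 18 × 4 = 72 beats ÷ 1.5 = 48 chords.
C: 20 × 4 = 80 beats ÷ 5 = 16 chords.
D: 15 × 4 = 60 beats ÷ 1.5 = 40 chords.
Overall: 116 chords over 68 bars → 116/68 = 29/17 chords per bar.

29/17 chords per bar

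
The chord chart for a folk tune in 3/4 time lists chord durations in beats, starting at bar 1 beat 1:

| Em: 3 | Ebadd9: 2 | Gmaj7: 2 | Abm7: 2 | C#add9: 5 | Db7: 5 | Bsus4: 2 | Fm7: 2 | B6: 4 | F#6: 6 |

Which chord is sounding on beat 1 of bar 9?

Beat 1 of bar 9 is beat (9−1)×3 + 1 = 25 overall.
Running totals: Em ends at 3, Ebadd9 ends at 5, Gmaj7 ends at 7, Abm7 ends at 9, C#add9 ends at 14, Db7 ends at 19, Bsus4 ends at 21, Fm7 ends at 23, B6 ends at 27.
Beat 25 falls within B6.

B6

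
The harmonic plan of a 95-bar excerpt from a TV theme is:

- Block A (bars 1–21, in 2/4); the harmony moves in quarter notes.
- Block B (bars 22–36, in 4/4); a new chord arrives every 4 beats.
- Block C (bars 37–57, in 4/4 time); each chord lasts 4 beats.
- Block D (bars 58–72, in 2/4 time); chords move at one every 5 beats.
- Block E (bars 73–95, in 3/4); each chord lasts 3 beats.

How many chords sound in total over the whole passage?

107 chords

A: 21 bars × 2 beats = 42 beats; 1 beat/chord → 42 chords.
B: 15 bars × 4 beats = 60 beats; 4 beats/chord → 15 chords.
C: 21 bars × 4 beats = 84 beats; 4 beats/chord → 21 chords.
D: 15 bars × 2 beats = 30 beats; 5 beats/chord → 6 chords.
E: 23 bars × 3 beats = 69 beats; 3 beats/chord → 23 chords.
Total: 42 + 15 + 21 + 6 + 23 = 107.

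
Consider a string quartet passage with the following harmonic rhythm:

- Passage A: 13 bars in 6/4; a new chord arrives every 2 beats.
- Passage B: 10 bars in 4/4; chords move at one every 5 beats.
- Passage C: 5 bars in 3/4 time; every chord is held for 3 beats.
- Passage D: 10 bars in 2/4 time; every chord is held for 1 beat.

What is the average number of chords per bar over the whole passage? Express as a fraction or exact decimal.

A: 13 bars of 6 beats is 78 beats; at 2 beats each that's 39 chords.
B: 10 bars of 4 beats is 40 beats; at 5 beats each that's 8 chords.
C: 5 bars of 3 beats is 15 beats; at 3 beats each that's 5 chords.
D: 10 bars of 2 beats is 20 beats; at 1 beat each that's 20 chords.
Overall: 72 chords over 38 bars → 72/38 = 36/19 chords per bar.

36/19 chords per bar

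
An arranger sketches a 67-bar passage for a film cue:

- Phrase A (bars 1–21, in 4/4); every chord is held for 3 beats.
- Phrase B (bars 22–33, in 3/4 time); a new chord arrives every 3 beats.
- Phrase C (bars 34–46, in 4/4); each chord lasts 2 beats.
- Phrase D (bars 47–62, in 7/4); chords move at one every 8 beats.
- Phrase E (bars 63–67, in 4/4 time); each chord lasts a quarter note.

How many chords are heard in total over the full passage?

A: 21 bars × 4 beats = 84 beats; 3 beats/chord → 28 chords.
B: 12 bars × 3 beats = 36 beats; 3 beats/chord → 12 chords.
C: 13 bars × 4 beats = 52 beats; 2 beats/chord → 26 chords.
D: 16 bars × 7 beats = 112 beats; 8 beats/chord → 14 chords.
E: 5 bars × 4 beats = 20 beats; 1 beat/chord → 20 chords.
Total: 28 + 12 + 26 + 14 + 20 = 100.

100 chords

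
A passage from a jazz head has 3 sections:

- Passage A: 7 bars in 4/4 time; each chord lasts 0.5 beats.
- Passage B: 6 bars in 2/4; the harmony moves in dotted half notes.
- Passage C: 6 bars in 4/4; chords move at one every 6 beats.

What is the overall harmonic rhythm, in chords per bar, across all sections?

A: 7 bars of 4 beats is 28 beats; at 0.5 beats each that's 56 chords.
B: 6 bars of 2 beats is 12 beats; at 3 beats each that's 4 chords.
C: 6 bars of 4 beats is 24 beats; at 6 beats each that's 4 chords.
Overall: 64 chords over 19 bars → 64/19 = 64/19 chords per bar.

64/19 chords per bar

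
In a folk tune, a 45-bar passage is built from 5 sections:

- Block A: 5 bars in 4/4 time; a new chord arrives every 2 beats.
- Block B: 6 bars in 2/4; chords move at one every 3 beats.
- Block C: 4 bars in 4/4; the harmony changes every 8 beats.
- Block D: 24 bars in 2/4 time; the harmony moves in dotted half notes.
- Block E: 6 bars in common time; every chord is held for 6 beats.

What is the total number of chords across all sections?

36 chords

A: 5·4 = 20 beats, 20/2 = 10 chords.
B: 6·2 = 12 beats, 12/3 = 4 chords.
C: 4·4 = 16 beats, 16/8 = 2 chords.
D: 24·2 = 48 beats, 48/3 = 16 chords.
E: 6·4 = 24 beats, 24/6 = 4 chords.
Total: 10 + 4 + 2 + 16 + 4 = 36.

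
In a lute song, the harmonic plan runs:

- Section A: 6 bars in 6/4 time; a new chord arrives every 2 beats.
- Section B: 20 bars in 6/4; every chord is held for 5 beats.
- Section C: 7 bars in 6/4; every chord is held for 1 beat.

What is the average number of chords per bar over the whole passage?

28/11 chords per bar

A: 6 bars of 6 beats is 36 beats; at 2 beats each that's 18 chords.
B: 20 bars of 6 beats is 120 beats; at 5 beats each that's 24 chords.
C: 7 bars of 6 beats is 42 beats; at 1 beat each that's 42 chords.
Overall: 84 chords over 33 bars → 84/33 = 28/11 chords per bar.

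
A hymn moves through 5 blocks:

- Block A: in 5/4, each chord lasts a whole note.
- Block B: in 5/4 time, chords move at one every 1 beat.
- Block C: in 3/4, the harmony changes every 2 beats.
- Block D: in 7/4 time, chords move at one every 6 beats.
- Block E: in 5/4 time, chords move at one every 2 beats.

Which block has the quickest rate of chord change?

Block B

A: each chord is 4 beats in 5/4, so 1.25 per bar.
B: each chord is 1 beat in 5/4, so 5 per bar.
C: each chord is 2 beats in 3/4, so 1.5 per bar.
D: each chord is 6 beats in 7/4, so 7/6 per bar.
E: each chord is 2 beats in 5/4, so 2.5 per bar.
Fastest is B at 5 chords/bar.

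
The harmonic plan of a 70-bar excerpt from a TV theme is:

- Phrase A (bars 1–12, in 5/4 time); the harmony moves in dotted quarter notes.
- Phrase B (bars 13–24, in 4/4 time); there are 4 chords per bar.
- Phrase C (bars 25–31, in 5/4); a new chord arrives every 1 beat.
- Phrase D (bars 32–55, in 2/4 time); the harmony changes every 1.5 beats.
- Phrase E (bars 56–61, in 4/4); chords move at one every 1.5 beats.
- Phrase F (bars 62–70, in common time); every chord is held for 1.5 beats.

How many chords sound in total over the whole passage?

195 chords

A: 12 bars × 5 beats = 60 beats; 1.5 beats/chord → 40 chords.
B: 12 bars × 4 beats = 48 beats; 1 beat/chord → 48 chords.
C: 7 bars × 5 beats = 35 beats; 1 beat/chord → 35 chords.
D: 24 bars × 2 beats = 48 beats; 1.5 beats/chord → 32 chords.
E: 6 bars × 4 beats = 24 beats; 1.5 beats/chord → 16 chords.
F: 9 bars × 4 beats = 36 beats; 1.5 beats/chord → 24 chords.
Total: 40 + 48 + 35 + 32 + 16 + 24 = 195.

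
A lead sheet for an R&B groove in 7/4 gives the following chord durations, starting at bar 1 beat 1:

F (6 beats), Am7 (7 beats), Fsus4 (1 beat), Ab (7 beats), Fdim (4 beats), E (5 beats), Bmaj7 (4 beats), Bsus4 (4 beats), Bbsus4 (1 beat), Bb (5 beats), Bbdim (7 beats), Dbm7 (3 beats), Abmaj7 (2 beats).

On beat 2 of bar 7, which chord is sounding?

Beat 2 of bar 7 is beat (7−1)×7 + 2 = 44 overall.
Running totals: F ends at 6, Am7 ends at 13, Fsus4 ends at 14, Ab ends at 21, Fdim ends at 25, E ends at 30, Bmaj7 ends at 34, Bsus4 ends at 38, Bbsus4 ends at 39, Bb ends at 44.
Beat 44 falls within Bb.

Bb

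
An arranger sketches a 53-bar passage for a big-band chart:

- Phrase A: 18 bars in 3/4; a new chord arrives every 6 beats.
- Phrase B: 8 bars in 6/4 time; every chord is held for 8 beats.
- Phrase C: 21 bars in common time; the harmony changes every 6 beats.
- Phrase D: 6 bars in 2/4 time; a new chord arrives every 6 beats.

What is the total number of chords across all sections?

A: 18·3 = 54 beats, 54/6 = 9 chords.
B: 8·6 = 48 beats, 48/8 = 6 chords.
C: 21·4 = 84 beats, 84/6 = 14 chords.
D: 6·2 = 12 beats, 12/6 = 2 chords.
Total: 9 + 6 + 14 + 2 = 31.

31 chords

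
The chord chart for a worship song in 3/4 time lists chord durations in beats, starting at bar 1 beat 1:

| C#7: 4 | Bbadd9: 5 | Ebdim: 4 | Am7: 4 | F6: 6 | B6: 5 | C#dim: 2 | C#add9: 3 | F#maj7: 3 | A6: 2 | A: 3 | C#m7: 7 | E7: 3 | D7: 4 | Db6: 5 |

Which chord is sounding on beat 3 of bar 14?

C#m7

Beat 3 of bar 14 is beat (14−1)×3 + 3 = 42 overall.
Running totals: C#7 ends at 4, Bbadd9 ends at 9, Ebdim ends at 13, Am7 ends at 17, F6 ends at 23, B6 ends at 28, C#dim ends at 30, C#add9 ends at 33, F#maj7 ends at 36, A6 ends at 38, A ends at 41, C#m7 ends at 48.
Beat 42 falls within C#m7.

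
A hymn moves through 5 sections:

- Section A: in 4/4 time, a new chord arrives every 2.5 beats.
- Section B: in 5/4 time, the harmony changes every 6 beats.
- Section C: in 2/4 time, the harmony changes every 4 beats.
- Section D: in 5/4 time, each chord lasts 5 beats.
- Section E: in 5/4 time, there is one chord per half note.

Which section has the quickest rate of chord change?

A: 4 beats/bar ÷ 2.5 beats/chord = 1.6 chords/bar.
B: 5 beats/bar ÷ 6 beats/chord = 5/6 chords/bar.
C: 2 beats/bar ÷ 4 beats/chord = 0.5 chords/bar.
D: 5 beats/bar ÷ 5 beats/chord = 1 chord/bar.
E: 5 beats/bar ÷ 2 beats/chord = 2.5 chords/bar.
Fastest is E at 2.5 chords/bar.

Section E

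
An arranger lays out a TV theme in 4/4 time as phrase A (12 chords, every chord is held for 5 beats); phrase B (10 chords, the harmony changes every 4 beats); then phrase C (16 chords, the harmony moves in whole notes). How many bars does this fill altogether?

A: 12 × 5 = 60 beats = 15 bars.
B: 10 × 4 = 40 beats = 10 bars.
C: 16 × 4 = 64 beats = 16 bars.
Total: 15 + 10 + 16 = 41 bars.

41 bars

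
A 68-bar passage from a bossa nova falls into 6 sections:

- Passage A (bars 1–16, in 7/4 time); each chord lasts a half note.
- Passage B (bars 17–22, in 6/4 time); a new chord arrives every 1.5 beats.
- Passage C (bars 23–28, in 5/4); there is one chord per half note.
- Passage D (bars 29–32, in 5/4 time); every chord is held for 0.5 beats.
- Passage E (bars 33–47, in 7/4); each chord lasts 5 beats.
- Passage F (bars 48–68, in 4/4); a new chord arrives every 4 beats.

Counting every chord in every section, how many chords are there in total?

177 chords

A: 16·7 = 112 beats, 112/2 = 56 chords.
B: 6·6 = 36 beats, 36/1.5 = 24 chords.
C: 6·5 = 30 beats, 30/2 = 15 chords.
D: 4·5 = 20 beats, 20/0.5 = 40 chords.
E: 15·7 = 105 beats, 105/5 = 21 chords.
F: 21·4 = 84 beats, 84/4 = 21 chords.
Total: 56 + 24 + 15 + 40 + 21 + 21 = 177.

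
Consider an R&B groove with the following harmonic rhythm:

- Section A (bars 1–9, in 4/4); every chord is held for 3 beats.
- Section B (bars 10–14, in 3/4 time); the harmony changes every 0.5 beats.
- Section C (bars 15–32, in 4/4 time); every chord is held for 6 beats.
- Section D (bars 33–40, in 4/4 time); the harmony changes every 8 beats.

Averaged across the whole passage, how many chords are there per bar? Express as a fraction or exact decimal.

1.45 chords per bar

A: 9 bars of 4 beats is 36 beats; at 3 beats each that's 12 chords.
B: 5 bars of 3 beats is 15 beats; at 0.5 beats each that's 30 chords.
C: 18 bars of 4 beats is 72 beats; at 6 beats each that's 12 chords.
D: 8 bars of 4 beats is 32 beats; at 8 beats each that's 4 chords.
Overall: 58 chords over 40 bars → 58/40 = 1.45 chords per bar.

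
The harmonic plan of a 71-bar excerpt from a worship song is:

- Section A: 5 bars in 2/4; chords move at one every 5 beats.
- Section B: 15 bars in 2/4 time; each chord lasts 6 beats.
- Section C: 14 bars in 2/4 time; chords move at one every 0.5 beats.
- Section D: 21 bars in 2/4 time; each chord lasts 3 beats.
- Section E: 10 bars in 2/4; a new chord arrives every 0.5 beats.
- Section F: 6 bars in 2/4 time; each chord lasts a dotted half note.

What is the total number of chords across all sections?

121 chords

A: 5·2 = 10 beats, 10/5 = 2 chords.
B: 15·2 = 30 beats, 30/6 = 5 chords.
C: 14·2 = 28 beats, 28/0.5 = 56 chords.
D: 21·2 = 42 beats, 42/3 = 14 chords.
E: 10·2 = 20 beats, 20/0.5 = 40 chords.
F: 6·2 = 12 beats, 12/3 = 4 chords.
Total: 2 + 5 + 56 + 14 + 40 + 4 = 121.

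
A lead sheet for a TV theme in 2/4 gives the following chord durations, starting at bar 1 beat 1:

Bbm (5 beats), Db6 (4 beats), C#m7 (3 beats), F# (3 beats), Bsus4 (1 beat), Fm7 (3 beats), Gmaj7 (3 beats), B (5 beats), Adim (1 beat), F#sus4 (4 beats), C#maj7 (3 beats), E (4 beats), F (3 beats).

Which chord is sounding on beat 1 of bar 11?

Beat 1 of bar 11 is beat (11−1)×2 + 1 = 21 overall.
Running totals: Bbm ends at 5, Db6 ends at 9, C#m7 ends at 12, F# ends at 15, Bsus4 ends at 16, Fm7 ends at 19, Gmaj7 ends at 22.
Beat 21 falls within Gmaj7.

Gmaj7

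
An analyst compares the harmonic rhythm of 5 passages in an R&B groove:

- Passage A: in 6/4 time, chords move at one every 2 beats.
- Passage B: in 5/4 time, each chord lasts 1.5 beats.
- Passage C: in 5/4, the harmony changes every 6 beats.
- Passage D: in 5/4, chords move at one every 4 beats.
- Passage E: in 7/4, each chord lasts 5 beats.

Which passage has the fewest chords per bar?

A: 6 beats/bar ÷ 2 beats/chord = 3 chords/bar.
B: 5 beats/bar ÷ 1.5 beats/chord = 10/3 chords/bar.
C: 5 beats/bar ÷ 6 beats/chord = 5/6 chords/bar.
D: 5 beats/bar ÷ 4 beats/chord = 1.25 chords/bar.
E: 7 beats/bar ÷ 5 beats/chord = 1.4 chords/bar.
Slowest is C at 5/6 chords/bar.

Passage C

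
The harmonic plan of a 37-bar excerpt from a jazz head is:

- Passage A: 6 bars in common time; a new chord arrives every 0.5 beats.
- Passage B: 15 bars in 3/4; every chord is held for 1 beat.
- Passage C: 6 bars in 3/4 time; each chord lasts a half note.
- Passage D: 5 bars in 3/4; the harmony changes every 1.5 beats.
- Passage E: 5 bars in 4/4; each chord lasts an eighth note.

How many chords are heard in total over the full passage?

A: 6 bars × 4 beats = 24 beats; 0.5 beats/chord → 48 chords.
B: 15 bars × 3 beats = 45 beats; 1 beat/chord → 45 chords.
C: 6 bars × 3 beats = 18 beats; 2 beats/chord → 9 chords.
D: 5 bars × 3 beats = 15 beats; 1.5 beats/chord → 10 chords.
E: 5 bars × 4 beats = 20 beats; 0.5 beats/chord → 40 chords.
Total: 48 + 45 + 9 + 10 + 40 = 152.

152 chords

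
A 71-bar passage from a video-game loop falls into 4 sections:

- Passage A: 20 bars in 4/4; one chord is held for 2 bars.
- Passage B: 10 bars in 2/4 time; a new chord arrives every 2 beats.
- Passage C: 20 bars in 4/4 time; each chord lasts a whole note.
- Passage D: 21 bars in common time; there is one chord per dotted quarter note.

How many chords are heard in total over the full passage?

96 chords

A: 20·4 = 80 beats, 80/8 = 10 chords.
B: 10·2 = 20 beats, 20/2 = 10 chords.
C: 20·4 = 80 beats, 80/4 = 20 chords.
D: 21·4 = 84 beats, 84/1.5 = 56 chords.
Total: 10 + 10 + 20 + 56 = 96.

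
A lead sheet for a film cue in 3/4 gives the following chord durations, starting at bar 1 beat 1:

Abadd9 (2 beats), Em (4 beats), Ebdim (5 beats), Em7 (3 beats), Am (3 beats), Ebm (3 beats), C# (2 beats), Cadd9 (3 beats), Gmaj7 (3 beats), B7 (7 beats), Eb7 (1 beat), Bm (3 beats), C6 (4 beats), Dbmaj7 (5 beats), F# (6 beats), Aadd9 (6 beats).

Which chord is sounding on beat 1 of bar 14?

C6

Beat 1 of bar 14 is beat (14−1)×3 + 1 = 40 overall.
Running totals: Abadd9 ends at 2, Em ends at 6, Ebdim ends at 11, Em7 ends at 14, Am ends at 17, Ebm ends at 20, C# ends at 22, Cadd9 ends at 25, Gmaj7 ends at 28, B7 ends at 35, Eb7 ends at 36, Bm ends at 39, C6 ends at 43.
Beat 40 falls within C6.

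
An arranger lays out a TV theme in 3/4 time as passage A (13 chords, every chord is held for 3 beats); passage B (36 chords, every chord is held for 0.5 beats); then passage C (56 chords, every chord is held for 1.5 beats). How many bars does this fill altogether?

47 bars

A: 13 × 3 = 39 beats = 13 bars.
B: 36 × 0.5 = 18 beats = 6 bars.
C: 56 × 1.5 = 84 beats = 28 bars.
Total: 13 + 6 + 28 = 47 bars.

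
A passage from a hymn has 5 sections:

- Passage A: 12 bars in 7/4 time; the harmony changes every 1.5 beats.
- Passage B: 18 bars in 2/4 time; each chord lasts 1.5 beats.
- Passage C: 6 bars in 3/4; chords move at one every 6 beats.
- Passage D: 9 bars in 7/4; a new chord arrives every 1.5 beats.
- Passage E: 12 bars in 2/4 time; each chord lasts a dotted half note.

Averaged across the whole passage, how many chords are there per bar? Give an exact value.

7/3 chords per bar

A: 12 bars of 7 beats is 84 beats; at 1.5 beats each that's 56 chords.
B: 18 bars of 2 beats is 36 beats; at 1.5 beats each that's 24 chords.
C: 6 bars of 3 beats is 18 beats; at 6 beats each that's 3 chords.
D: 9 bars of 7 beats is 63 beats; at 1.5 beats each that's 42 chords.
E: 12 bars of 2 beats is 24 beats; at 3 beats each that's 8 chords.
Overall: 133 chords over 57 bars → 133/57 = 7/3 chords per bar.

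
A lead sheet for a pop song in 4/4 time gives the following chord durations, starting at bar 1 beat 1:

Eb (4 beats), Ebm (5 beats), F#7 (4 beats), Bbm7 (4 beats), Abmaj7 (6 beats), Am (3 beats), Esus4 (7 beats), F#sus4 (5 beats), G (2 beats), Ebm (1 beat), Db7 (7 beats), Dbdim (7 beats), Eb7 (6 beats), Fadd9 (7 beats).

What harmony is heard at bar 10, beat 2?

F#sus4

Beat 2 of bar 10 is beat (10−1)×4 + 2 = 38 overall.
Running totals: Eb ends at 4, Ebm ends at 9, F#7 ends at 13, Bbm7 ends at 17, Abmaj7 ends at 23, Am ends at 26, Esus4 ends at 33, F#sus4 ends at 38.
Beat 38 falls within F#sus4.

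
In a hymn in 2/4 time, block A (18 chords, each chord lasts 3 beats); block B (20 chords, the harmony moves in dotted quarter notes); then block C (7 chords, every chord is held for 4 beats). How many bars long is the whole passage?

56 bars

A: 18 × 3 = 54 beats = 27 bars.
B: 20 × 1.5 = 30 beats = 15 bars.
C: 7 × 4 = 28 beats = 14 bars.
Total: 27 + 15 + 14 = 56 bars.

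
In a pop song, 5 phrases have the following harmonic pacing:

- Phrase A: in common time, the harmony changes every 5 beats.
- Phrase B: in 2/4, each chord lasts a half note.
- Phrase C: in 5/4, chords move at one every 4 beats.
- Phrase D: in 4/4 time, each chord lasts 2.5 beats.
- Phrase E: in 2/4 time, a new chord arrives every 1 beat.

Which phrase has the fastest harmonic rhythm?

A: 4/5 = 0.8 chords/bar.
B: 2/2 = 1 chord/bar.
C: 5/4 = 1.25 chords/bar.
D: 4/2.5 = 1.6 chords/bar.
E: 2/1 = 2 chords/bar.
Fastest is E at 2 chords/bar.

Phrase E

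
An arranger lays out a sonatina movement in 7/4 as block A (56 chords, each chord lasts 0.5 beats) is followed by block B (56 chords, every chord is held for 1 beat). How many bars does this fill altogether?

A: 56 × 0.5 = 28 beats = 4 bars.
B: 56 × 1 = 56 beats = 8 bars.
Total: 4 + 8 = 12 bars.

12 bars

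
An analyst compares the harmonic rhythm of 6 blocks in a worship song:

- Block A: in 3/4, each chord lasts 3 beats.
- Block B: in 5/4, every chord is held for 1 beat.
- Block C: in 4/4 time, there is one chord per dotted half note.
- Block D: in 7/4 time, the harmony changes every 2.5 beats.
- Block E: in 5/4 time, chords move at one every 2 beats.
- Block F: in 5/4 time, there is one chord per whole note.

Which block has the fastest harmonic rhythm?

Block B

A: each chord is 3 beats in 3/4, so 1 per bar.
B: each chord is 1 beat in 5/4, so 5 per bar.
C: each chord is 3 beats in 4/4, so 4/3 per bar.
D: each chord is 2.5 beats in 7/4, so 2.8 per bar.
E: each chord is 2 beats in 5/4, so 2.5 per bar.
F: each chord is 4 beats in 5/4, so 1.25 per bar.
Fastest is B at 5 chords/bar.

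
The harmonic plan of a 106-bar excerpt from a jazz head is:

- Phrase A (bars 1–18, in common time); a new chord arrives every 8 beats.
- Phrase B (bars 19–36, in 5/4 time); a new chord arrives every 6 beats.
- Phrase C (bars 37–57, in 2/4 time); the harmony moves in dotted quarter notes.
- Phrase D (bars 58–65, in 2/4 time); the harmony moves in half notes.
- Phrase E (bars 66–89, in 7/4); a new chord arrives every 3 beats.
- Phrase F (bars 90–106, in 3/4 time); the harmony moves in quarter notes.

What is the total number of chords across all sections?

167 chords

A: 18 bars × 4 beats = 72 beats; 8 beats/chord → 9 chords.
B: 18 bars × 5 beats = 90 beats; 6 beats/chord → 15 chords.
C: 21 bars × 2 beats = 42 beats; 1.5 beats/chord → 28 chords.
D: 8 bars × 2 beats = 16 beats; 2 beats/chord → 8 chords.
E: 24 bars × 7 beats = 168 beats; 3 beats/chord → 56 chords.
F: 17 bars × 3 beats = 51 beats; 1 beat/chord → 51 chords.
Total: 9 + 15 + 28 + 8 + 56 + 51 = 167.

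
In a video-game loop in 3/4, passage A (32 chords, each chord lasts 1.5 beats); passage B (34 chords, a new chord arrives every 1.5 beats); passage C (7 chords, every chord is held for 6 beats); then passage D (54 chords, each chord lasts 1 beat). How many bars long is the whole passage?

A: 32 × 1.5 = 48 beats = 16 bars.
B: 34 × 1.5 = 51 beats = 17 bars.
C: 7 × 6 = 42 beats = 14 bars.
D: 54 × 1 = 54 beats = 18 bars.
Total: 16 + 17 + 14 + 18 = 65 bars.

65 bars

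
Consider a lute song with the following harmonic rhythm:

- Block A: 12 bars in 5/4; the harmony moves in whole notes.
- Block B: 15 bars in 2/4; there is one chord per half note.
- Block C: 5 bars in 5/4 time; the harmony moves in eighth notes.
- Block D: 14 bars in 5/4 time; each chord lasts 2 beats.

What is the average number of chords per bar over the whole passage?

A: 12 bars of 5 beats is 60 beats; at 4 beats each that's 15 chords.
B: 15 bars of 2 beats is 30 beats; at 2 beats each that's 15 chords.
C: 5 bars of 5 beats is 25 beats; at 0.5 beats each that's 50 chords.
D: 14 bars of 5 beats is 70 beats; at 2 beats each that's 35 chords.
Overall: 115 chords over 46 bars → 115/46 = 2.5 chords per bar.

2.5 chords per bar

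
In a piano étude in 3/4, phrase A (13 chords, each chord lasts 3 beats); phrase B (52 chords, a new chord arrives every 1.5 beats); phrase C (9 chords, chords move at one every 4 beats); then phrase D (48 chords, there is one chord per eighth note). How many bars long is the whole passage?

59 bars

A: 13 × 3 = 39 beats = 13 bars.
B: 52 × 1.5 = 78 beats = 26 bars.
C: 9 × 4 = 36 beats = 12 bars.
D: 48 × 0.5 = 24 beats = 8 bars.
Total: 13 + 26 + 12 + 8 = 59 bars.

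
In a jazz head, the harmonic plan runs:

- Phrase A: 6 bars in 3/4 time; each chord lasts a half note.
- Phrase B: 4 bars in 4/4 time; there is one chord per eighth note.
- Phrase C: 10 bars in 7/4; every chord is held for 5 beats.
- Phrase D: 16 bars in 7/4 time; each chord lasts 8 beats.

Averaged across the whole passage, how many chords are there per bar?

A: 6 × 3 = 18 beats ÷ 2 = 9 chords.
B: 4 × 4 = 16 beats ÷ 0.5 = 32 chords.
C: 10 × 7 = 70 beats ÷ 5 = 14 chords.
D: 16 × 7 = 112 beats ÷ 8 = 14 chords.
Overall: 69 chords over 36 bars → 69/36 = 23/12 chords per bar.

23/12 chords per bar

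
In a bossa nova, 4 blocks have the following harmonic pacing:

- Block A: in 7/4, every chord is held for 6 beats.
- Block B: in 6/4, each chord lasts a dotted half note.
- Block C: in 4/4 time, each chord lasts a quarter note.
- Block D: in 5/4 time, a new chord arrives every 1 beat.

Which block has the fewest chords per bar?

Block A

A: 7/6 = 7/6 chords/bar.
B: 6/3 = 2 chords/bar.
C: 4/1 = 4 chords/bar.
D: 5/1 = 5 chords/bar.
Slowest is A at 7/6 chords/bar.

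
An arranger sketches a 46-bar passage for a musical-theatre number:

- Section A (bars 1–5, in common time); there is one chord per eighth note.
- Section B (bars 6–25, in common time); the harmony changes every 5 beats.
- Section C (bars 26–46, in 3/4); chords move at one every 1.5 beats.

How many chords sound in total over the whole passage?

98 chords

A has 20 beats and chords last 0.5 each, so 40 chords.
B has 80 beats and chords last 5 each, so 16 chords.
C has 63 beats and chords last 1.5 each, so 42 chords.
Total: 40 + 16 + 42 = 98.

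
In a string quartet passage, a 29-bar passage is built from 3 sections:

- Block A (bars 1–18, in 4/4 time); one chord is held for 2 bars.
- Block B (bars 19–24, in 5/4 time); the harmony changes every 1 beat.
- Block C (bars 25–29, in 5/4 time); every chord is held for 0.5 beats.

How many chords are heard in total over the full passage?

A: 18·4 = 72 beats, 72/8 = 9 chords.
B: 6·5 = 30 beats, 30/1 = 30 chords.
C: 5·5 = 25 beats, 25/0.5 = 50 chords.
Total: 9 + 30 + 50 = 89.

89 chords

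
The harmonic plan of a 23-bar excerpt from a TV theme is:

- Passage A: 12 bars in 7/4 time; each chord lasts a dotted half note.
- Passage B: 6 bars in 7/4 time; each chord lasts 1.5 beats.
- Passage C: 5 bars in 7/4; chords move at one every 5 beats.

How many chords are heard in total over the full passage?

63 chords

A: 12·7 = 84 beats, 84/3 = 28 chords.
B: 6·7 = 42 beats, 42/1.5 = 28 chords.
C: 5·7 = 35 beats, 35/5 = 7 chords.
Total: 28 + 28 + 7 = 63.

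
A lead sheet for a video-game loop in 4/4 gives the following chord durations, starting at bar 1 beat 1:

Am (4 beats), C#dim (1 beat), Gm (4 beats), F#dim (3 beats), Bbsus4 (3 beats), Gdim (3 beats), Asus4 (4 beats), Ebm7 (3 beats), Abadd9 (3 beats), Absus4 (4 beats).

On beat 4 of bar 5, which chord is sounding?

Beat 4 of bar 5 is beat (5−1)×4 + 4 = 20 overall.
Running totals: Am ends at 4, C#dim ends at 5, Gm ends at 9, F#dim ends at 12, Bbsus4 ends at 15, Gdim ends at 18, Asus4 ends at 22.
Beat 20 falls within Asus4.

Asus4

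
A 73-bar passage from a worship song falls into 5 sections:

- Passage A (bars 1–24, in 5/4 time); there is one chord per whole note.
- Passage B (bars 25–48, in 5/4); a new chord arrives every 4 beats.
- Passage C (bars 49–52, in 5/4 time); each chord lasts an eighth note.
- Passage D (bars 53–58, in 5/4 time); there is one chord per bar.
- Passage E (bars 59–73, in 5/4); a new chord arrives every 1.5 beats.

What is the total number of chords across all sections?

A: 24 bars × 5 beats = 120 beats; 4 beats/chord → 30 chords.
B: 24 bars × 5 beats = 120 beats; 4 beats/chord → 30 chords.
C: 4 bars × 5 beats = 20 beats; 0.5 beats/chord → 40 chords.
D: 6 bars × 5 beats = 30 beats; 5 beats/chord → 6 chords.
E: 15 bars × 5 beats = 75 beats; 1.5 beats/chord → 50 chords.
Total: 30 + 30 + 40 + 6 + 50 = 156.

156 chords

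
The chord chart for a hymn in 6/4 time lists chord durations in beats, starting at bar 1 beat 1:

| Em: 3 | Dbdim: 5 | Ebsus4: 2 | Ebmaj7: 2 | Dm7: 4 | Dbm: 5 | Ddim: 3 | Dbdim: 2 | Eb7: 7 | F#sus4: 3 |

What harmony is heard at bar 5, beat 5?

Eb7

Beat 5 of bar 5 is beat (5−1)×6 + 5 = 29 overall.
Running totals: Em ends at 3, Dbdim ends at 8, Ebsus4 ends at 10, Ebmaj7 ends at 12, Dm7 ends at 16, Dbm ends at 21, Ddim ends at 24, Dbdim ends at 26, Eb7 ends at 33.
Beat 29 falls within Eb7.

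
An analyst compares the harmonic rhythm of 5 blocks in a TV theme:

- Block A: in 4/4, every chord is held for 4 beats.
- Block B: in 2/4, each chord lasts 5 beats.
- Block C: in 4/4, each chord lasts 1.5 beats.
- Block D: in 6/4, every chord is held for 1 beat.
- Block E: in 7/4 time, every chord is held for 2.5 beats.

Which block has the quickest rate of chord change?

A: 4/4 = 1 chord/bar.
B: 2/5 = 0.4 chords/bar.
C: 4/1.5 = 8/3 chords/bar.
D: 6/1 = 6 chords/bar.
E: 7/2.5 = 2.8 chords/bar.
Fastest is D at 6 chords/bar.

Block D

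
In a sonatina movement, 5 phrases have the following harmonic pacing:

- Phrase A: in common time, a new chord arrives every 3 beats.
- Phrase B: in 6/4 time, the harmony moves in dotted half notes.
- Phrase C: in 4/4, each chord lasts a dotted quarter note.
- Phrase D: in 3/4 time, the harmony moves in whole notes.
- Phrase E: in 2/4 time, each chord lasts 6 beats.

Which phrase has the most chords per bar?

Phrase C

A: each chord is 3 beats in 4/4, so 4/3 per bar.
B: each chord is 3 beats in 6/4, so 2 per bar.
C: each chord is 1.5 beats in 4/4, so 8/3 per bar.
D: each chord is 4 beats in 3/4, so 0.75 per bar.
E: each chord is 6 beats in 2/4, so 1/3 per bar.
Fastest is C at 8/3 chords/bar.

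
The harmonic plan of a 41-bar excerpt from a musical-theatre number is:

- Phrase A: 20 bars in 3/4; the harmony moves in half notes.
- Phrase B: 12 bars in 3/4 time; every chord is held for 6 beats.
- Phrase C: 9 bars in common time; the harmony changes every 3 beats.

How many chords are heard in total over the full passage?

A has 60 beats and chords last 2 each, so 30 chords.
B has 36 beats and chords last 6 each, so 6 chords.
C has 36 beats and chords last 3 each, so 12 chords.
Total: 30 + 6 + 12 = 48.

48 chords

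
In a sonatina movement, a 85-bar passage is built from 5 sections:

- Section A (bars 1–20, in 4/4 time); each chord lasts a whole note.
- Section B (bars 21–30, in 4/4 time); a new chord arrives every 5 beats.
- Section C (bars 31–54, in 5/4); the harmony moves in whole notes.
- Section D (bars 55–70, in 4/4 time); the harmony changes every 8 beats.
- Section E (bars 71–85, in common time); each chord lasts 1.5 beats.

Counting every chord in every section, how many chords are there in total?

106 chords

A: 20·4 = 80 beats, 80/4 = 20 chords.
B: 10·4 = 40 beats, 40/5 = 8 chords.
C: 24·5 = 120 beats, 120/4 = 30 chords.
D: 16·4 = 64 beats, 64/8 = 8 chords.
E: 15·4 = 60 beats, 60/1.5 = 40 chords.
Total: 20 + 8 + 30 + 8 + 40 = 106.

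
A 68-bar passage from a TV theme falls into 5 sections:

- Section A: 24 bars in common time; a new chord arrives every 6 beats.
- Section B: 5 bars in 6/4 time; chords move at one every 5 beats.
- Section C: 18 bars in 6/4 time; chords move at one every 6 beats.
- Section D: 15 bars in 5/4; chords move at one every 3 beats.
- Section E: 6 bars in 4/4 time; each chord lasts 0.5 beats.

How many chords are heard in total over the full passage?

A: 24 bars × 4 beats = 96 beats; 6 beats/chord → 16 chords.
B: 5 bars × 6 beats = 30 beats; 5 beats/chord → 6 chords.
C: 18 bars × 6 beats = 108 beats; 6 beats/chord → 18 chords.
D: 15 bars × 5 beats = 75 beats; 3 beats/chord → 25 chords.
E: 6 bars × 4 beats = 24 beats; 0.5 beats/chord → 48 chords.
Total: 16 + 6 + 18 + 25 + 48 = 113.

113 chords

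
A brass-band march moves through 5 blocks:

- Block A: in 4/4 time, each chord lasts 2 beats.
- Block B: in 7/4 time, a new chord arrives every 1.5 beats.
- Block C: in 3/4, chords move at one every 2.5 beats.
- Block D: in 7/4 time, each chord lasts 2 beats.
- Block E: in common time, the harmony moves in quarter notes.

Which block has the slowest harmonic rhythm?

A: 4 beats/bar ÷ 2 beats/chord = 2 chords/bar.
B: 7 beats/bar ÷ 1.5 beats/chord = 14/3 chords/bar.
C: 3 beats/bar ÷ 2.5 beats/chord = 1.2 chords/bar.
D: 7 beats/bar ÷ 2 beats/chord = 3.5 chords/bar.
E: 4 beats/bar ÷ 1 beat/chord = 4 chords/bar.
Slowest is C at 1.2 chords/bar.

Block C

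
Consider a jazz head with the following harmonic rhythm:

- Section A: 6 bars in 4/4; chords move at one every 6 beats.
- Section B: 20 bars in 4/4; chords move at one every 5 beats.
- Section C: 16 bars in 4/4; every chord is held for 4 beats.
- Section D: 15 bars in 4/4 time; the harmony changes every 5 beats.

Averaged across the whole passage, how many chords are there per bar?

16/19 chords per bar

A: 6 bars of 4 beats is 24 beats; at 6 beats each that's 4 chords.
B: 20 bars of 4 beats is 80 beats; at 5 beats each that's 16 chords.
C: 16 bars of 4 beats is 64 beats; at 4 beats each that's 16 chords.
D: 15 bars of 4 beats is 60 beats; at 5 beats each that's 12 chords.
Overall: 48 chords over 57 bars → 48/57 = 16/19 chords per bar.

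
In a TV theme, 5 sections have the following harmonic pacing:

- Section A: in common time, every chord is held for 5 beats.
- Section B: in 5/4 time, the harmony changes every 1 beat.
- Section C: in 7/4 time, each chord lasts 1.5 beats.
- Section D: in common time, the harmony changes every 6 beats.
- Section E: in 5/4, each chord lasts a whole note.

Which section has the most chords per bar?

A: each chord is 5 beats in 4/4, so 0.8 per bar.
B: each chord is 1 beat in 5/4, so 5 per bar.
C: each chord is 1.5 beats in 7/4, so 14/3 per bar.
D: each chord is 6 beats in 4/4, so 2/3 per bar.
E: each chord is 4 beats in 5/4, so 1.25 per bar.
Fastest is B at 5 chords/bar.

Section B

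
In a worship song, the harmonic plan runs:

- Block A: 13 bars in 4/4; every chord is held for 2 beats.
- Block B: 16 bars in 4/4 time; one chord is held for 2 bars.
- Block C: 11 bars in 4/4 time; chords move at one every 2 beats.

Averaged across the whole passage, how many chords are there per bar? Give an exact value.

1.4 chords per bar

A: 13 × 4 = 52 beats ÷ 2 = 26 chords.
B: 16 × 4 = 64 beats ÷ 8 = 8 chords.
C: 11 × 4 = 44 beats ÷ 2 = 22 chords.
Overall: 56 chords over 40 bars → 56/40 = 1.4 chords per bar.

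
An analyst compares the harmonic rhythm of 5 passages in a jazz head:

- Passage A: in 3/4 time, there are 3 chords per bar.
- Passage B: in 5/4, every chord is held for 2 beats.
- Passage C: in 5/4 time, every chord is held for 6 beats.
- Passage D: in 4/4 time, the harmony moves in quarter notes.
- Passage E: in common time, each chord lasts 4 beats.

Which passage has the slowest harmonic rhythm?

A: 3/1 = 3 chords/bar.
B: 5/2 = 2.5 chords/bar.
C: 5/6 = 5/6 chords/bar.
D: 4/1 = 4 chords/bar.
E: 4/4 = 1 chord/bar.
Slowest is C at 5/6 chords/bar.

Passage C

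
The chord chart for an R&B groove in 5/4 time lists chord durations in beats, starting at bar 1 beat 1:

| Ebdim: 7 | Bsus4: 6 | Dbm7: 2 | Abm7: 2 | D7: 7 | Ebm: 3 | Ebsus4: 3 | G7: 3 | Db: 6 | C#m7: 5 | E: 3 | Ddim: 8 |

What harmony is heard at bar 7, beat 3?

Beat 3 of bar 7 is beat (7−1)×5 + 3 = 33 overall.
Running totals: Ebdim ends at 7, Bsus4 ends at 13, Dbm7 ends at 15, Abm7 ends at 17, D7 ends at 24, Ebm ends at 27, Ebsus4 ends at 30, G7 ends at 33.
Beat 33 falls within G7.

G7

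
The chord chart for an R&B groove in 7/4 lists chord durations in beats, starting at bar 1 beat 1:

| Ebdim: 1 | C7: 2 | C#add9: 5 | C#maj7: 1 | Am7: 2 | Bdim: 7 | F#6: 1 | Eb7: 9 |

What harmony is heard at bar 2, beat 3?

Am7

Beat 3 of bar 2 is beat (2−1)×7 + 3 = 10 overall.
Running totals: Ebdim ends at 1, C7 ends at 3, C#add9 ends at 8, C#maj7 ends at 9, Am7 ends at 11.
Beat 10 falls within Am7.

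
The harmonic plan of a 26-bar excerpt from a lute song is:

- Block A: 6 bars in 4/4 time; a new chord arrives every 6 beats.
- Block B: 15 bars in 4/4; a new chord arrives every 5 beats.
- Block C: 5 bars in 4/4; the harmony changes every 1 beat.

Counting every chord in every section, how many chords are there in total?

36 chords

A: 6·4 = 24 beats, 24/6 = 4 chords.
B: 15·4 = 60 beats, 60/5 = 12 chords.
C: 5·4 = 20 beats, 20/1 = 20 chords.
Total: 4 + 12 + 20 = 36.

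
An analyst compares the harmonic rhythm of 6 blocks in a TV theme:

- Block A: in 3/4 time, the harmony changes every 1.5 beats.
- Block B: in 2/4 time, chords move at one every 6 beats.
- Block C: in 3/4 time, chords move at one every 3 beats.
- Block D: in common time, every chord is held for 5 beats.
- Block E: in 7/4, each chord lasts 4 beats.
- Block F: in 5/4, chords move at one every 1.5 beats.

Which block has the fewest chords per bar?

A: 3/1.5 = 2 chords/bar.
B: 2/6 = 1/3 chords/bar.
C: 3/3 = 1 chord/bar.
D: 4/5 = 0.8 chords/bar.
E: 7/4 = 1.75 chords/bar.
F: 5/1.5 = 10/3 chords/bar.
Slowest is B at 1/3 chords/bar.

Block B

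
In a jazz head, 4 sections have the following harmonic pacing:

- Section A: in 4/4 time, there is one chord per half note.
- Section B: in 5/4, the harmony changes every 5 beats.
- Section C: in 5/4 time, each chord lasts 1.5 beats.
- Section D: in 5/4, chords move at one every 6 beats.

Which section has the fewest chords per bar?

A: 4 beats/bar ÷ 2 beats/chord = 2 chords/bar.
B: 5 beats/bar ÷ 5 beats/chord = 1 chord/bar.
C: 5 beats/bar ÷ 1.5 beats/chord = 10/3 chords/bar.
D: 5 beats/bar ÷ 6 beats/chord = 5/6 chords/bar.
Slowest is D at 5/6 chords/bar.

Section D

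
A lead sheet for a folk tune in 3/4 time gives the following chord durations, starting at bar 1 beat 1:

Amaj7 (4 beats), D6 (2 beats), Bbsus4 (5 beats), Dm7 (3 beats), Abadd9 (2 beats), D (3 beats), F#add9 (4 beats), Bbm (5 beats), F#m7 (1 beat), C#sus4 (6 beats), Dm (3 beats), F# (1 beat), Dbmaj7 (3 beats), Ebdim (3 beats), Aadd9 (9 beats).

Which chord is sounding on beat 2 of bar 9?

Beat 2 of bar 9 is beat (9−1)×3 + 2 = 26 overall.
Running totals: Amaj7 ends at 4, D6 ends at 6, Bbsus4 ends at 11, Dm7 ends at 14, Abadd9 ends at 16, D ends at 19, F#add9 ends at 23, Bbm ends at 28.
Beat 26 falls within Bbm.

Bbm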